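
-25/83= -0.30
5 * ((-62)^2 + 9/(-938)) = 18028315/938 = 19219.95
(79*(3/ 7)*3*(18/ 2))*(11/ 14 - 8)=-646299/ 98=-6594.89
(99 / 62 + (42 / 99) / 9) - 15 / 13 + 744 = 178217521 / 239382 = 744.49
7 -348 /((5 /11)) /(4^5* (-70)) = 628157 /89600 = 7.01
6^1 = 6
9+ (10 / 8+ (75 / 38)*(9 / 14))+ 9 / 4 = 7325 / 532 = 13.77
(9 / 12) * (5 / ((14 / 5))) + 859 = 48179 / 56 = 860.34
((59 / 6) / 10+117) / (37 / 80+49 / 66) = 311476 / 3181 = 97.92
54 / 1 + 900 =954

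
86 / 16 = 43 / 8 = 5.38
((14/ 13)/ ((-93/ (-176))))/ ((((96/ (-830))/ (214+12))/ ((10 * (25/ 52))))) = -902728750/ 47151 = -19145.48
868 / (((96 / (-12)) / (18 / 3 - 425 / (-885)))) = -248899 / 354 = -703.10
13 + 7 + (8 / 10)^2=516 / 25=20.64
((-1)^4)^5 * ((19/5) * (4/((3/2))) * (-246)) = -12464/5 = -2492.80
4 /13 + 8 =8.31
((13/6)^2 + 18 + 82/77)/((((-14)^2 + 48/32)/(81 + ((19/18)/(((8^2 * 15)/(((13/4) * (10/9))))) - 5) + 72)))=606384268691/34057013760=17.80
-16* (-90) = 1440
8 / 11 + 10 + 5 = 173 / 11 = 15.73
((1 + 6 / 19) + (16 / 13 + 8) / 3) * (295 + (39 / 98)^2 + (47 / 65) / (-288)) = 411254922823 / 317195424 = 1296.53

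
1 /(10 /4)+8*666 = 26642 /5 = 5328.40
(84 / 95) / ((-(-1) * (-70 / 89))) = -534 / 475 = -1.12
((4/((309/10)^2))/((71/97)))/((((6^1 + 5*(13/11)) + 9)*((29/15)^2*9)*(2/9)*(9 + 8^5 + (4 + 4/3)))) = 1600500/1432906149732019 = 0.00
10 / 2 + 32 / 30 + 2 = 8.07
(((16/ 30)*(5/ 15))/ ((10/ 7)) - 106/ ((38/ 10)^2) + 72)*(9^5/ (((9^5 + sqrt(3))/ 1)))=339771513917727/ 5244704865325 - 5754060423*sqrt(3)/ 5244704865325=64.78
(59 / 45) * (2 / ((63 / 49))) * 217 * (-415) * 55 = -10101725.06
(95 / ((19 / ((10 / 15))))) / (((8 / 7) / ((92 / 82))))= 805 / 246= 3.27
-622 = -622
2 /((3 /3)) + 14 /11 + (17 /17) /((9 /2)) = 346 /99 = 3.49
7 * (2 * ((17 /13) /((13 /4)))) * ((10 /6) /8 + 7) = 20587 /507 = 40.61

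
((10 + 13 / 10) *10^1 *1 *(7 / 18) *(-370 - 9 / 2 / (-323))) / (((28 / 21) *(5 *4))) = -189057701 / 310080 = -609.71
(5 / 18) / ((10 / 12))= 1 / 3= 0.33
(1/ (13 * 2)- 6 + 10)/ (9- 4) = 21/ 26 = 0.81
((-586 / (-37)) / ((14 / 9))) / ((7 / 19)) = 50103 / 1813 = 27.64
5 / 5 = 1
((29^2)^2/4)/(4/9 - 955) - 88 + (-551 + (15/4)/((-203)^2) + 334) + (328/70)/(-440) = -8678054868577/17701325950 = -490.25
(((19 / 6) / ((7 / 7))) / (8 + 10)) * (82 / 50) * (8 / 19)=82 / 675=0.12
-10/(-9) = 10/9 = 1.11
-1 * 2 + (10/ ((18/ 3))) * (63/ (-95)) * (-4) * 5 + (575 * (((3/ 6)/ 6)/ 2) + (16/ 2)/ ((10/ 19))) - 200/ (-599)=81393479/ 1365720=59.60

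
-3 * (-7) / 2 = 21 / 2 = 10.50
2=2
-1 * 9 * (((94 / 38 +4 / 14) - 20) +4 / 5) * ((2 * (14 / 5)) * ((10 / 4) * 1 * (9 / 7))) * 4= 7084584 / 665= 10653.51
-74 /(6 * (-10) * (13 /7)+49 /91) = 6734 /10091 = 0.67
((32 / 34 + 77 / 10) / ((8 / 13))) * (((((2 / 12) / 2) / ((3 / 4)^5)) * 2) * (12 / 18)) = 6.57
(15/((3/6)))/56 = 15/28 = 0.54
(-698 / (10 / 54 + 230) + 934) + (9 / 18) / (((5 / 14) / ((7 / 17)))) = 19684459 / 21131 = 931.54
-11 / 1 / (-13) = 11 / 13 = 0.85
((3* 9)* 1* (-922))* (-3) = 74682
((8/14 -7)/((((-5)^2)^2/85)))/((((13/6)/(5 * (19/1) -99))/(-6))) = -9.68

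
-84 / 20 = -21 / 5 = -4.20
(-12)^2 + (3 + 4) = 151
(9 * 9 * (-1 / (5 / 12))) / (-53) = 972 / 265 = 3.67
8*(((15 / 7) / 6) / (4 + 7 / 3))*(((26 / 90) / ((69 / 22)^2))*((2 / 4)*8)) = 100672 / 1899639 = 0.05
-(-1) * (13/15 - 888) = -13307/15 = -887.13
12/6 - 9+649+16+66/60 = 6591/10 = 659.10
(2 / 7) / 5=2 / 35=0.06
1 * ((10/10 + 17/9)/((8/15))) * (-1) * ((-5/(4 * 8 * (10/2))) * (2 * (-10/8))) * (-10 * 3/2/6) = 1625/1536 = 1.06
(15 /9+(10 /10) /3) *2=4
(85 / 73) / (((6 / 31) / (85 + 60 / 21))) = 528.55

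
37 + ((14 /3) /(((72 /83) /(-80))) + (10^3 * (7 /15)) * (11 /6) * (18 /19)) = 214001 /513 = 417.16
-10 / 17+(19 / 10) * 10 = 313 / 17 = 18.41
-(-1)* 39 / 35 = 39 / 35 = 1.11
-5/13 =-0.38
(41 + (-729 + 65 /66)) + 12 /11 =-685.92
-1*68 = -68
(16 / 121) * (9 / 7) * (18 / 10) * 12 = 15552 / 4235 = 3.67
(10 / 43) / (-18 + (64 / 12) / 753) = -0.01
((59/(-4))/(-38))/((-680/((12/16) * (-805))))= 28497/82688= 0.34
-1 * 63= -63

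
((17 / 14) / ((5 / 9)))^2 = 23409 / 4900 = 4.78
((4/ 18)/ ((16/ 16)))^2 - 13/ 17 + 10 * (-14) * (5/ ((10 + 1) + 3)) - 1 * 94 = -144.72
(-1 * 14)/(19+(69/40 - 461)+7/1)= 560/17331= 0.03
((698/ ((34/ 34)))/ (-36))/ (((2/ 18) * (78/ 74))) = -12913/ 78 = -165.55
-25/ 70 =-5/ 14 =-0.36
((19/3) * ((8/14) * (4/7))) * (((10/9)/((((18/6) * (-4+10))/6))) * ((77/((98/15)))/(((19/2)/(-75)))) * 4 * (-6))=1760000/1029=1710.40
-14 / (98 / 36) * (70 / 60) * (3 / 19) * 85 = -1530 / 19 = -80.53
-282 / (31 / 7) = -1974 / 31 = -63.68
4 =4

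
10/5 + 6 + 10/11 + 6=164/11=14.91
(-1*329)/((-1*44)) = 329/44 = 7.48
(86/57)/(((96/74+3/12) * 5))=12728/65265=0.20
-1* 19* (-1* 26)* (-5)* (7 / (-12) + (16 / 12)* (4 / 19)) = 1495 / 2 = 747.50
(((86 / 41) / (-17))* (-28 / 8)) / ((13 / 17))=301 / 533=0.56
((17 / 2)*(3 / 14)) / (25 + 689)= 0.00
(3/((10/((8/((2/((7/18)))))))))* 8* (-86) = -321.07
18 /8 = 9 /4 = 2.25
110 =110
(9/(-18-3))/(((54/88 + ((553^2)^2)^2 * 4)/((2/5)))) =-264/53874315168262220997664705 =-0.00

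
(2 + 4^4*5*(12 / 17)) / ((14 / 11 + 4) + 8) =84667 / 1241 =68.22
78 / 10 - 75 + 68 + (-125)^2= 78129 / 5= 15625.80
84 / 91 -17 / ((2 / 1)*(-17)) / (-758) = 0.92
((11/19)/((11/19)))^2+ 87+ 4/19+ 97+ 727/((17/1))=73636/323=227.98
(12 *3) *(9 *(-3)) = -972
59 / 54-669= -667.91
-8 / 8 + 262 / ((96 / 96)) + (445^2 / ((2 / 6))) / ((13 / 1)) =597468 / 13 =45959.08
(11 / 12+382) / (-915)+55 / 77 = 4547 / 15372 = 0.30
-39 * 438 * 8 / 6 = -22776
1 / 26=0.04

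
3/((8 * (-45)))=-1/120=-0.01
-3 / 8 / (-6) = 1 / 16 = 0.06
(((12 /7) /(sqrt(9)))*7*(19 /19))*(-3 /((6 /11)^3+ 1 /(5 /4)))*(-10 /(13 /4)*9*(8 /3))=19166400 /20813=920.89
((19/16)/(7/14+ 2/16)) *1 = 19/10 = 1.90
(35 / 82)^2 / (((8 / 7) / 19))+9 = 647053 / 53792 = 12.03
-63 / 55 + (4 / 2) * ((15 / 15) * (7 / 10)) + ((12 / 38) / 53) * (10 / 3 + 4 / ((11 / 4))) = 15678 / 55385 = 0.28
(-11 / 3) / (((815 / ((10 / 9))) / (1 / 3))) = -22 / 13203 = -0.00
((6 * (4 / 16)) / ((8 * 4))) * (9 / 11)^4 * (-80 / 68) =-98415 / 3982352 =-0.02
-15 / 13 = -1.15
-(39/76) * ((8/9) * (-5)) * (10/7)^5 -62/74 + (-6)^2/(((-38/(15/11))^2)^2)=181284577655677381/14238305749748388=12.73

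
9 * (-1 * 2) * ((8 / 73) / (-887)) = 144 / 64751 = 0.00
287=287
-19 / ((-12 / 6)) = 19 / 2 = 9.50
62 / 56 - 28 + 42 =423 / 28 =15.11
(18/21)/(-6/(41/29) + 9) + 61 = 27837/455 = 61.18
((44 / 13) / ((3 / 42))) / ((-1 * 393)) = -616 / 5109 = -0.12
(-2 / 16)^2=1 / 64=0.02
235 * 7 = 1645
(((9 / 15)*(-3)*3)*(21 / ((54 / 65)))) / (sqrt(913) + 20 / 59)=53690 / 1059251-316771*sqrt(913) / 2118502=-4.47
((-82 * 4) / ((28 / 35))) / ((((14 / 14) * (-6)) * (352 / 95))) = 19475 / 1056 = 18.44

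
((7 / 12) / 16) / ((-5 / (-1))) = 7 / 960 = 0.01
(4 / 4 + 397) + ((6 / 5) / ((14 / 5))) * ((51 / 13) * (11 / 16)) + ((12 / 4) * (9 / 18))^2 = 584447 / 1456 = 401.41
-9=-9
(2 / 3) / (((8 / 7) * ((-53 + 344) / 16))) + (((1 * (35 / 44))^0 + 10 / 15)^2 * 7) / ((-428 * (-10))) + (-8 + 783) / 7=193113247 / 1743672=110.75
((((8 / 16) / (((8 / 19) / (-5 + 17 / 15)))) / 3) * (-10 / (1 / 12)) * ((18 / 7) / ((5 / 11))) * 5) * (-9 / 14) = -3339.73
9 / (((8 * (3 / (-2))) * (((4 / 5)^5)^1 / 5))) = -46875 / 4096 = -11.44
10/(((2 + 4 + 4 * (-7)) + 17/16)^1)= -0.48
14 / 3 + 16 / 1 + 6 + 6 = 98 / 3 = 32.67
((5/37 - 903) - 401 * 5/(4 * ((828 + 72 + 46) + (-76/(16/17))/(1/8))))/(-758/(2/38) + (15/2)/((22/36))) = 0.06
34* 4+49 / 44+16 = 6737 / 44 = 153.11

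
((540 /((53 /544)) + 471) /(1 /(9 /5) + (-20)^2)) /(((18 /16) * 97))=2549784 /18533305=0.14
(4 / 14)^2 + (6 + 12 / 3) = 10.08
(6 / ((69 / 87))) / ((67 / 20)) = 3480 / 1541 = 2.26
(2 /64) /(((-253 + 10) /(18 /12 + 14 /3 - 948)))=5651 /46656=0.12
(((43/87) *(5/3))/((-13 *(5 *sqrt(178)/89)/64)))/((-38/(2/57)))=1376 *sqrt(178)/3674619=0.00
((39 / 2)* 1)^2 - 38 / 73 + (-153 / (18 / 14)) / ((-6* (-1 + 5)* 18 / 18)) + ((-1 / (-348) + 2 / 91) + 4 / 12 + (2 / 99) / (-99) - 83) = 4562421226915 / 15105065976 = 302.05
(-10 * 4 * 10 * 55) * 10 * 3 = -660000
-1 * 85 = -85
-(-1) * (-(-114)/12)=19/2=9.50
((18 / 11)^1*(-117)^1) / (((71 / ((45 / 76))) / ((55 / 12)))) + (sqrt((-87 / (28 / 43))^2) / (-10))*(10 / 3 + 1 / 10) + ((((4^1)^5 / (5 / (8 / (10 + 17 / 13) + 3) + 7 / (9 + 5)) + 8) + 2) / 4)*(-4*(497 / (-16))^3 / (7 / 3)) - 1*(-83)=1411370368411408569 / 194843084800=7243625.66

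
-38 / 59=-0.64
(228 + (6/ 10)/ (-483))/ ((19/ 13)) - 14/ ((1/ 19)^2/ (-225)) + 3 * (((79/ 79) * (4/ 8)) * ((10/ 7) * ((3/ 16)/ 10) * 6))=278321583107/ 244720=1137306.24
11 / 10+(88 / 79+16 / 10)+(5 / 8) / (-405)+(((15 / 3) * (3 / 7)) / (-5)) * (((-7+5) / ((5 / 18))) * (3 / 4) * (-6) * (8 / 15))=-32191237 / 8958600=-3.59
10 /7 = 1.43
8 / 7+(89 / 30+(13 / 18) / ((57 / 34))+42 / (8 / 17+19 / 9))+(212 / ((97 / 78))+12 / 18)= 52820362373 / 275178330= 191.95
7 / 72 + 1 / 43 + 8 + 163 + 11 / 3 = 541141 / 3096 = 174.79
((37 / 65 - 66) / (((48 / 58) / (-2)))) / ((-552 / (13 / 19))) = -0.20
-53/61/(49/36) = -1908/2989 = -0.64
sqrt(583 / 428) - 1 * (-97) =sqrt(62381) / 214+97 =98.17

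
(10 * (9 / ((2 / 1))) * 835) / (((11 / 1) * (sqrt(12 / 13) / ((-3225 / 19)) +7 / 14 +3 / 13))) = 4200885000 * sqrt(39) / 724533403 +3386963531250 / 724533403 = 4710.89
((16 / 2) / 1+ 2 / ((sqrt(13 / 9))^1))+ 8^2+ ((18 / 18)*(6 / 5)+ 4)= 6*sqrt(13) / 13+ 386 / 5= 78.86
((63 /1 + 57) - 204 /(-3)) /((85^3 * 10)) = 94 /3070625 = 0.00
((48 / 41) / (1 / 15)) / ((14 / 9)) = 3240 / 287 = 11.29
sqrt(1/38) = sqrt(38)/38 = 0.16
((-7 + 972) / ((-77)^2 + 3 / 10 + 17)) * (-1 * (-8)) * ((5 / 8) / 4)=24125 / 118926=0.20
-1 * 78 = -78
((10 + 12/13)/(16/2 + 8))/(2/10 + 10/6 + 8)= 1065/15392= 0.07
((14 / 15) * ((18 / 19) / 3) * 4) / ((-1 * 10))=-56 / 475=-0.12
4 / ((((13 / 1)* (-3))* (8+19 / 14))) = -0.01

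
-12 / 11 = -1.09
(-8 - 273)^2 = 78961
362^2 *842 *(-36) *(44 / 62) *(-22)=1922547572352 / 31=62017663624.26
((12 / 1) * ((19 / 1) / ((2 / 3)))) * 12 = 4104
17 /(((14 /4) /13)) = 442 /7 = 63.14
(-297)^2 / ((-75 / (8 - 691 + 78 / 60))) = 200440251 / 250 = 801761.00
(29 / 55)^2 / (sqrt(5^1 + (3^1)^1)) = 841 * sqrt(2) / 12100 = 0.10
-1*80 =-80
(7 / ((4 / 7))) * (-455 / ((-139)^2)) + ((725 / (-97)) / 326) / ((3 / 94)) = -1.01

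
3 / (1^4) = 3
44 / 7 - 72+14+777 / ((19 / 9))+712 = 136769 / 133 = 1028.34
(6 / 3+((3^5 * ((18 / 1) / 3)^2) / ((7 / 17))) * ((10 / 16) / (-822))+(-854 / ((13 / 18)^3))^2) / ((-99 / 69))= -198958878985140991 / 55546917972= -3581816.71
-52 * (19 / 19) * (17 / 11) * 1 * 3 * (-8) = 21216 / 11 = 1928.73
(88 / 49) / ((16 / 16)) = 88 / 49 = 1.80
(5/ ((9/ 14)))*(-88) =-6160/ 9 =-684.44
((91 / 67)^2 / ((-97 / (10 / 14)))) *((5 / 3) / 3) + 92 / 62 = 179352437 / 121485807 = 1.48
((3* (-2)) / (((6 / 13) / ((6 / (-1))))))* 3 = 234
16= 16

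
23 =23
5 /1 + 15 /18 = 35 /6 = 5.83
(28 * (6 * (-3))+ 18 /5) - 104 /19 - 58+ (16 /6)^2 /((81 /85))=-38534272 /69255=-556.41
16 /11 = 1.45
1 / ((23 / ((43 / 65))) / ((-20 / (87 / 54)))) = -3096 / 8671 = -0.36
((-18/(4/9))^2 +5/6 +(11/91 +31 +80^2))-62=8747143/1092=8010.20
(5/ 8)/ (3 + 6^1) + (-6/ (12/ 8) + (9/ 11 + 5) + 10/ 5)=3079/ 792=3.89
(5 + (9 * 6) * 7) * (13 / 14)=4979 / 14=355.64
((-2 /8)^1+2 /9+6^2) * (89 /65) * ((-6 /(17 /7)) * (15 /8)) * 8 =-806785 /442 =-1825.31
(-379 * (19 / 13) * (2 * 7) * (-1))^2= 10163462596 / 169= 60138831.93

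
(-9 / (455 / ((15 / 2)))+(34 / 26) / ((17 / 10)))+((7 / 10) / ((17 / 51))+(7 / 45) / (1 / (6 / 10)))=19207 / 6825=2.81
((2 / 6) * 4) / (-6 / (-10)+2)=20 / 39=0.51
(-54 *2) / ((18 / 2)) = -12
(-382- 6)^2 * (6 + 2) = 1204352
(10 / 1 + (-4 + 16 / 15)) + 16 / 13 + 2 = 2008 / 195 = 10.30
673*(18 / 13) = 12114 / 13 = 931.85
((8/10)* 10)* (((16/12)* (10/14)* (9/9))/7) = 160/147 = 1.09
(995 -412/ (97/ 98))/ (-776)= -56139/ 75272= -0.75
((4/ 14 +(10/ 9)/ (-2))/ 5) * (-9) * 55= 187/ 7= 26.71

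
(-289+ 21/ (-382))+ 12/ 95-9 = -10811831/ 36290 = -297.93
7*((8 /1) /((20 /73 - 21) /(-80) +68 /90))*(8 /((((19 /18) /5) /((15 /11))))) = 31788288000 /11145761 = 2852.05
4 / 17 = 0.24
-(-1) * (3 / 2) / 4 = 3 / 8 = 0.38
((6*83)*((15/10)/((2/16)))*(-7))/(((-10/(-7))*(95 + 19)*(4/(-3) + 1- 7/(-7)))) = -36603/95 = -385.29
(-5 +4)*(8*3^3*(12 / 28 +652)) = -986472 / 7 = -140924.57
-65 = -65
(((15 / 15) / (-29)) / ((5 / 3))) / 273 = -0.00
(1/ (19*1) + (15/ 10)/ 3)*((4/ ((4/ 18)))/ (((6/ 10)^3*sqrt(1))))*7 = 6125/ 19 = 322.37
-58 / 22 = -29 / 11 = -2.64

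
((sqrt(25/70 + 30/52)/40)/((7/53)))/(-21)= -53 * sqrt(7735)/535080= -0.01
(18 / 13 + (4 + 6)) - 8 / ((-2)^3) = 161 / 13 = 12.38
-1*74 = -74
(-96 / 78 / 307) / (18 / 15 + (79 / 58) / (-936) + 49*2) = -334080 / 8266421071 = -0.00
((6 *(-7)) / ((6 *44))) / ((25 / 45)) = -63 / 220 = -0.29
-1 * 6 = -6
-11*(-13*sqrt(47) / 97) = 143*sqrt(47) / 97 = 10.11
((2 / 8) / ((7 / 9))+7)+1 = 233 / 28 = 8.32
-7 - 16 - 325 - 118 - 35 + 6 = -495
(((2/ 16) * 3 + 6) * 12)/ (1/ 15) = 2295/ 2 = 1147.50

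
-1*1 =-1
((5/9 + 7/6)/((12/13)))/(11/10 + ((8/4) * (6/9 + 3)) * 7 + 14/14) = 2015/57708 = 0.03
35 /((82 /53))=1855 /82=22.62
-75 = -75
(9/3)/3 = 1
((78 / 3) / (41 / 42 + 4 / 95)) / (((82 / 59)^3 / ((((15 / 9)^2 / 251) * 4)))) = 88775072750 / 210859595319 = 0.42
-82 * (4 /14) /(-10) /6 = 41 /105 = 0.39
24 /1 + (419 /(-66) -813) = -52493 /66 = -795.35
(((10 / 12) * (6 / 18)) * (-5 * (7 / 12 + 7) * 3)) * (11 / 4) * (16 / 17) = -25025 / 306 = -81.78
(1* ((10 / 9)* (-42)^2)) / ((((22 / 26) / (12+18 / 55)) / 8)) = 27640704 / 121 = 228435.57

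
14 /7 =2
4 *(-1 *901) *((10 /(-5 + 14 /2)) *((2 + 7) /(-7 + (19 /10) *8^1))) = -810900 /41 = -19778.05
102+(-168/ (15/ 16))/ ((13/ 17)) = -8602/ 65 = -132.34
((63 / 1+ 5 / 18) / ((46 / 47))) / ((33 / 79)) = 4229107 / 27324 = 154.78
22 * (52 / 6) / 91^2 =44 / 1911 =0.02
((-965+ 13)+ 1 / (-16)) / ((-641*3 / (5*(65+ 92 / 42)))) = 107468815 / 646128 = 166.33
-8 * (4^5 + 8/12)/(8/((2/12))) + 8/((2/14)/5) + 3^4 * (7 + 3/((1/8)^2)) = 146054/9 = 16228.22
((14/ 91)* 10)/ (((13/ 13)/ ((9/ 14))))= 90/ 91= 0.99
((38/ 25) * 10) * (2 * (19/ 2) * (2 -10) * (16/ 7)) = -184832/ 35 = -5280.91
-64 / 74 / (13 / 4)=-128 / 481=-0.27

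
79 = 79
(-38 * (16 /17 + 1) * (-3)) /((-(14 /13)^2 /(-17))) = 317889 /98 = 3243.77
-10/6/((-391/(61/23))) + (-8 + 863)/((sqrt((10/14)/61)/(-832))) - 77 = -142272 *sqrt(2135) - 2077078/26979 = -6573905.59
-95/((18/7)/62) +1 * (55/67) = -2289.73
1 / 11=0.09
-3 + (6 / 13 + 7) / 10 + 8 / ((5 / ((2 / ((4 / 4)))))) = 123 / 130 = 0.95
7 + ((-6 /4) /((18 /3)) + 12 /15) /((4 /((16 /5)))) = 186 /25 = 7.44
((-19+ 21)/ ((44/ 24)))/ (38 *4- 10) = 6/ 781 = 0.01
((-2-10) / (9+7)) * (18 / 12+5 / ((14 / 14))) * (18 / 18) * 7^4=-93639 / 8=-11704.88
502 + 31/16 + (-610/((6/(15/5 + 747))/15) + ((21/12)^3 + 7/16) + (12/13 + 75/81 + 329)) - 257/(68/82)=-436581742879/381888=-1143219.33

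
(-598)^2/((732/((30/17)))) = 894010/1037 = 862.11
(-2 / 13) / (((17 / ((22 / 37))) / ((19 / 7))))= -836 / 57239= -0.01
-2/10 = -1/5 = -0.20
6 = 6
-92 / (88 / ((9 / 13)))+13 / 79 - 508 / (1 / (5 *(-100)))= 5738863365 / 22594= 253999.44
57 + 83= 140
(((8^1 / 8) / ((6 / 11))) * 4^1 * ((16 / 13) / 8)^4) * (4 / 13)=1408 / 1113879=0.00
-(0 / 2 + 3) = -3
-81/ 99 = -9/ 11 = -0.82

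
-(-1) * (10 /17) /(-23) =-10 /391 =-0.03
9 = 9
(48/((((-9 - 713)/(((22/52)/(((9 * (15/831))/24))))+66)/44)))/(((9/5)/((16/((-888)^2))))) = 5362720/12264656067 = 0.00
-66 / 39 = -22 / 13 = -1.69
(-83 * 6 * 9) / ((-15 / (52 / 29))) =535.78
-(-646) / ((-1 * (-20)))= 323 / 10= 32.30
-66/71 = -0.93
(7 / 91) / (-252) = -1 / 3276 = -0.00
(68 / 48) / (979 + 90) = 17 / 12828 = 0.00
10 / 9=1.11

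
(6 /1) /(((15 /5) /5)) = 10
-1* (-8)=8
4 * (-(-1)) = 4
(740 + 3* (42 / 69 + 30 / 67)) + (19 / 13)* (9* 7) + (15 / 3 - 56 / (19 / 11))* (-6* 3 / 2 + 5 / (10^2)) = 8226603367 / 7612540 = 1080.66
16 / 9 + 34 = 35.78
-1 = -1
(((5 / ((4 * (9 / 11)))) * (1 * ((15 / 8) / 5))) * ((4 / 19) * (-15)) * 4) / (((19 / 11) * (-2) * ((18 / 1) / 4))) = 3025 / 6498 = 0.47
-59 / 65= -0.91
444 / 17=26.12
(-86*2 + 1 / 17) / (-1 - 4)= 2923 / 85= 34.39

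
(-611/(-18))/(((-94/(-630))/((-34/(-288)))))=7735/288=26.86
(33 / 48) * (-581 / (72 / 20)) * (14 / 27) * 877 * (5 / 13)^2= -4904293625 / 657072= -7463.86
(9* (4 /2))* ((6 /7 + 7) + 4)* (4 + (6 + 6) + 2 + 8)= 5549.14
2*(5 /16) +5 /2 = 25 /8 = 3.12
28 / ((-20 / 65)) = -91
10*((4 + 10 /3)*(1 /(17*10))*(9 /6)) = 11 /17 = 0.65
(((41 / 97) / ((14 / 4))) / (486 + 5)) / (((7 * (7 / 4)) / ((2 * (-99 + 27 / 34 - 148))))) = -2745688 / 277713037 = -0.01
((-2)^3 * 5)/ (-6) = 20/ 3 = 6.67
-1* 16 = -16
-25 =-25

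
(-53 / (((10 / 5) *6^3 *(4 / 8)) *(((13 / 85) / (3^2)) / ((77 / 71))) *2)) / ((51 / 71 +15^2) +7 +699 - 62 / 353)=-17492915 / 2081240928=-0.01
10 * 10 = 100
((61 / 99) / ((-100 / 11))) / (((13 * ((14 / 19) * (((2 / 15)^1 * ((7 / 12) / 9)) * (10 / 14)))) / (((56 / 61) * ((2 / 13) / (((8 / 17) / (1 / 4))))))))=-2907 / 33800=-0.09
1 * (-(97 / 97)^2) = -1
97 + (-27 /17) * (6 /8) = 6515 /68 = 95.81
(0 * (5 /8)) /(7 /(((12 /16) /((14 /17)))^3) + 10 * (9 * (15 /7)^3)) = 0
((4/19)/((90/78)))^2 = 2704/81225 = 0.03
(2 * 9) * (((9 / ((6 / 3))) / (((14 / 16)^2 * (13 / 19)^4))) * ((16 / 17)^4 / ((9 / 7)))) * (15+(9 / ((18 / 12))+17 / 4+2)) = 134055094910976 / 16698102967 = 8028.16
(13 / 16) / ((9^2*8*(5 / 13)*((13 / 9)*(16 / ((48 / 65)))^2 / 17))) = 17 / 208000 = 0.00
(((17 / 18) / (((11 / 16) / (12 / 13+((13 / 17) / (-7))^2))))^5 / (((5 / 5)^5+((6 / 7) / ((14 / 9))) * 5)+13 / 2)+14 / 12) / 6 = 87579459017094942728562114462383 / 348553115783106906845835345623940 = 0.25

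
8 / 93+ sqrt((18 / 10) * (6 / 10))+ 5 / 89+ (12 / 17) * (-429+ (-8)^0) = -42490663 / 140709+ 3 * sqrt(3) / 5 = -300.94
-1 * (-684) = 684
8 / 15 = 0.53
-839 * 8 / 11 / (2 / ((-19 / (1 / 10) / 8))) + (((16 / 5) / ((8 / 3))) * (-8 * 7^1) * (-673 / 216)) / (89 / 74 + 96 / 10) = 410699639 / 56529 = 7265.29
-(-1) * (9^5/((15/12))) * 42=9920232/5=1984046.40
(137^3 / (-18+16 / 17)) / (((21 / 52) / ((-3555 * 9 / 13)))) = 186479662266 / 203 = 918619025.94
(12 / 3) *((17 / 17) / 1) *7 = 28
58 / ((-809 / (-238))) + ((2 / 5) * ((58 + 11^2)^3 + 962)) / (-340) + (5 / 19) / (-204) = -31041093503 / 4611300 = -6731.53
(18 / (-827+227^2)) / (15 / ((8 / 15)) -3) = 24 / 1698517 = 0.00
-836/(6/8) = -3344/3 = -1114.67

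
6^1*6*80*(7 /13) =20160 /13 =1550.77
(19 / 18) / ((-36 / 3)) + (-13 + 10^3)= 213173 / 216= 986.91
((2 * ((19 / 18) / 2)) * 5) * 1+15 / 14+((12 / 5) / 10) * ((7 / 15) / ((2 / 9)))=53969 / 7875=6.85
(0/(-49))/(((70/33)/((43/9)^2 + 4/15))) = 0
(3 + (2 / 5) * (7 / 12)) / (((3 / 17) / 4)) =3298 / 45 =73.29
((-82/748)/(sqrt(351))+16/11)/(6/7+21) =112/1683 - 287 * sqrt(39)/6694974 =0.07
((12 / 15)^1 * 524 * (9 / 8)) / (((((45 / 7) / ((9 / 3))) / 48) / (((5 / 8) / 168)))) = 393 / 10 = 39.30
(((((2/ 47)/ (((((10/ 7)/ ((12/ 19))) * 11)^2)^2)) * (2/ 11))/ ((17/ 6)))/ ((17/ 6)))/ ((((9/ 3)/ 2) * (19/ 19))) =298722816/ 178177781675183125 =0.00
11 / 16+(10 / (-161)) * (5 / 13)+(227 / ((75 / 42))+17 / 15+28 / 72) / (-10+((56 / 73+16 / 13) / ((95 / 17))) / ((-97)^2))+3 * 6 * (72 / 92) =12056278449230653 / 6391508416478640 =1.89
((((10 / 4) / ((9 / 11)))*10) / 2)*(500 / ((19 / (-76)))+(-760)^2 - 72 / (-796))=8793890.27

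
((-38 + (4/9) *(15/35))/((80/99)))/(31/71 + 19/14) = -930171/35660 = -26.08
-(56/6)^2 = -784/9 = -87.11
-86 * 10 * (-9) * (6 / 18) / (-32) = -645 / 8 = -80.62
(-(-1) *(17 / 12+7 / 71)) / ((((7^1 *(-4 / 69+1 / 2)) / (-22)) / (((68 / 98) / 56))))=-0.13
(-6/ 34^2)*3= -9/ 578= -0.02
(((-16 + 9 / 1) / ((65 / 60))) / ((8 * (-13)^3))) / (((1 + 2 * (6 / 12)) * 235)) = 21 / 26847340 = 0.00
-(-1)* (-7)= -7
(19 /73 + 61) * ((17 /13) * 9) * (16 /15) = 280704 /365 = 769.05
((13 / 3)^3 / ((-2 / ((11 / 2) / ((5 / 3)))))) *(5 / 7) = -24167 / 252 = -95.90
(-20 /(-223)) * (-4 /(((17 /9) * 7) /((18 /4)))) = -3240 /26537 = -0.12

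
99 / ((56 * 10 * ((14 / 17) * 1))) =1683 / 7840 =0.21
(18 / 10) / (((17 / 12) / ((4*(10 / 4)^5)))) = 16875 / 34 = 496.32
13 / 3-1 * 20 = -47 / 3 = -15.67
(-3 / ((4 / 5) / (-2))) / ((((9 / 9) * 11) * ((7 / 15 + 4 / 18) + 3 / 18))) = 675 / 847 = 0.80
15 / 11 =1.36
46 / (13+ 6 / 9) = 138 / 41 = 3.37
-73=-73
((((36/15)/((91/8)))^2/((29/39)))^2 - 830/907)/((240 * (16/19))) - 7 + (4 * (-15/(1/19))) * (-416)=176138851801691336992691/371418381843600000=474233.00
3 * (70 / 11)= 210 / 11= 19.09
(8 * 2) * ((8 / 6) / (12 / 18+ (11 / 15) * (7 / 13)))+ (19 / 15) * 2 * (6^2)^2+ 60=3481012 / 1035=3363.30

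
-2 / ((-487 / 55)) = 110 / 487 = 0.23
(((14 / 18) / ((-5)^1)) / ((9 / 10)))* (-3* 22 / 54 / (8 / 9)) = 77 / 324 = 0.24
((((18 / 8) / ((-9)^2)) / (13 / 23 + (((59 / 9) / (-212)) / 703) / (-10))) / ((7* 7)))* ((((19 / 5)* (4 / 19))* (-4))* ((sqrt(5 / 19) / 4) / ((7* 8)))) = -45103* sqrt(95) / 59810102611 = -0.00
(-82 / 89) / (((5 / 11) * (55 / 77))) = -6314 / 2225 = -2.84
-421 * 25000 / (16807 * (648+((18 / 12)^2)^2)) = -168400000 / 175616343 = -0.96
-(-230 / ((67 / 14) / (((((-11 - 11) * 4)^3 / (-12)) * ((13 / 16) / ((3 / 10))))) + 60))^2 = -19867102523107840000 / 1352015940725413209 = -14.69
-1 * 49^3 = -117649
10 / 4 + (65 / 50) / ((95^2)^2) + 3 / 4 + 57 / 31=256976722681 / 50499387500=5.09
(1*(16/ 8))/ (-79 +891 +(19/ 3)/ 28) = 168/ 68227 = 0.00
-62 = -62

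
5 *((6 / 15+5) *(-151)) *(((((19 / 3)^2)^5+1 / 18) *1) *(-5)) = 9257910054233065 / 4374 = 2116577515828.32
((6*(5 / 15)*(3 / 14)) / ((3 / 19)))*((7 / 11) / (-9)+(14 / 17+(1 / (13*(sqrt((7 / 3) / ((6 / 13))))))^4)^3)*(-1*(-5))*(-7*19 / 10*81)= -10198926280253222617289440122767529 / 1430006549519844429016845968006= -7132.08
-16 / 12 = -4 / 3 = -1.33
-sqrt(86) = -9.27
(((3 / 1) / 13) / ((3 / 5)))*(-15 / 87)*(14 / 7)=-50 / 377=-0.13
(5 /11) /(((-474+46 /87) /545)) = -237075 /453112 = -0.52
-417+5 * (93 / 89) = -36648 / 89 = -411.78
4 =4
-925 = -925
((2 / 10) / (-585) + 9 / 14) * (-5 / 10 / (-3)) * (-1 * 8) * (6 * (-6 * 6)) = 420976 / 2275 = 185.04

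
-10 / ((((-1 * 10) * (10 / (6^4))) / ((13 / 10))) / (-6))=-25272 / 25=-1010.88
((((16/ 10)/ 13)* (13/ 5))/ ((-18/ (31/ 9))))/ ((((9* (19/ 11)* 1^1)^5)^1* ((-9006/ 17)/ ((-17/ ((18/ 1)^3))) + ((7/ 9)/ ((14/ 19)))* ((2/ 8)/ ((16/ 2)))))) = -33579192064/ 90477877724527275540675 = -0.00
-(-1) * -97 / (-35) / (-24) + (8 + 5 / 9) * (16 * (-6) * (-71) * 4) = 195937183 / 840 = 233258.55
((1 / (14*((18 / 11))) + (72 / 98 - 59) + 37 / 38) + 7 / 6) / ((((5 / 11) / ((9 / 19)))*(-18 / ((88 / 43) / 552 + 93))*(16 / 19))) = 2852665078901 / 7955357760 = 358.58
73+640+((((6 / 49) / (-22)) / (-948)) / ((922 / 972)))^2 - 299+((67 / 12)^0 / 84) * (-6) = 637997474653260019 / 1541322630741124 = 413.93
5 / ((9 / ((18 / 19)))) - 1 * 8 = -142 / 19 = -7.47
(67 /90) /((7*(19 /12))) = 134 /1995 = 0.07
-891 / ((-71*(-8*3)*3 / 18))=-3.14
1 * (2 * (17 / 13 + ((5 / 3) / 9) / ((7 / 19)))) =8896 / 2457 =3.62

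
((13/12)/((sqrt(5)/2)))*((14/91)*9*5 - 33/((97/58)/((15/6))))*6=-10695*sqrt(5)/97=-246.54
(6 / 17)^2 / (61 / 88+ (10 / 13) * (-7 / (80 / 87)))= -20592 / 853417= -0.02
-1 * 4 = -4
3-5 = -2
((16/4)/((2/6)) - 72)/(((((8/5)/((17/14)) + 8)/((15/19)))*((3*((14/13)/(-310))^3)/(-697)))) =-12117607017546875/430122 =-28172488311.56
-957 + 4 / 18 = -8611 / 9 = -956.78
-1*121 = -121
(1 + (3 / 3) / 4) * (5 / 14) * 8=25 / 7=3.57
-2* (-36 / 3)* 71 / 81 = 21.04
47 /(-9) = -47 /9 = -5.22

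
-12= -12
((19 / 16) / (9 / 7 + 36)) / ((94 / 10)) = 665 / 196272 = 0.00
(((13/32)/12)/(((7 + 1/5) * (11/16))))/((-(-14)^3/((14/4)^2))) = 65/2128896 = 0.00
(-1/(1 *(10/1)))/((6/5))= -1/12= -0.08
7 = 7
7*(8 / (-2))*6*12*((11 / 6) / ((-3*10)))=123.20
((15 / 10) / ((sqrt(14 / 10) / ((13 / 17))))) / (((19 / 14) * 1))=39 * sqrt(35) / 323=0.71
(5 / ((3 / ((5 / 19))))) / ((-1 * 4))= -25 / 228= -0.11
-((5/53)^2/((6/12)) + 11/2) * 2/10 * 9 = -278991/28090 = -9.93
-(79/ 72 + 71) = -5191/ 72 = -72.10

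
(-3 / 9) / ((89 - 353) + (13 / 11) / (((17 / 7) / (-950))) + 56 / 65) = 12155 / 26453094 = 0.00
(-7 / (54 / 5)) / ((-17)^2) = -35 / 15606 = -0.00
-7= -7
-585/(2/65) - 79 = -19091.50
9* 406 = 3654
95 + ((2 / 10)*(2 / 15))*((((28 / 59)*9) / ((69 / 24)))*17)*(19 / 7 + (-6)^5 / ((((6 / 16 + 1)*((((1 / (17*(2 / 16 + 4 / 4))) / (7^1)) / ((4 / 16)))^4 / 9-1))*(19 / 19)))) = 17258287015207025789489 / 4418886998931465775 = 3905.57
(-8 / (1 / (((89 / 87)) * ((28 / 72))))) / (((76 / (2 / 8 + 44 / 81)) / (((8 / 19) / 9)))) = -320222 / 206061327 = -0.00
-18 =-18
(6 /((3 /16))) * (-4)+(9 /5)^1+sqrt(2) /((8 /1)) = -631 /5+sqrt(2) /8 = -126.02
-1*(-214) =214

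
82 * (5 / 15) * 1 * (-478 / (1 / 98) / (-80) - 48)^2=4738944041 / 600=7898240.07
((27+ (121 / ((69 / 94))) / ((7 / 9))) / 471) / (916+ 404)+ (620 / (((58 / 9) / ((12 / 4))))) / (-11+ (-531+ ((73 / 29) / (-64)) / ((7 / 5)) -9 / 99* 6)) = -458416755271789 / 862393589229480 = -0.53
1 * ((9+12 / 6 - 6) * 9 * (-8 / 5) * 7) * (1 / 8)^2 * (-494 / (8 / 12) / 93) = 15561 / 248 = 62.75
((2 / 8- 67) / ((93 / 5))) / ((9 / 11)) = -4895 / 1116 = -4.39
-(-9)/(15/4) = 12/5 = 2.40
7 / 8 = 0.88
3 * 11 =33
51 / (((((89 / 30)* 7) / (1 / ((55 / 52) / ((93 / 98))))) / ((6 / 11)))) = 1.20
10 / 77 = 0.13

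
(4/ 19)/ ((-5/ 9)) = -36/ 95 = -0.38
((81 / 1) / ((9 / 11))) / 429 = 3 / 13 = 0.23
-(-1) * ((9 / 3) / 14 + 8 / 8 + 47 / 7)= 111 / 14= 7.93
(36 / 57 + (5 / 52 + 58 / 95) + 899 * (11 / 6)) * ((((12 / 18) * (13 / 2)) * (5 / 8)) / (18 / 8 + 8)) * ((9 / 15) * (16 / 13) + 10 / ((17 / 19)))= 160925799529 / 30988620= 5193.06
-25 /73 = -0.34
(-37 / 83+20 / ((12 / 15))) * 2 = 4076 / 83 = 49.11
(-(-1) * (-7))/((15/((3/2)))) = -7/10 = -0.70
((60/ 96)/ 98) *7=5/ 112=0.04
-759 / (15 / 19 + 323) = -14421 / 6152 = -2.34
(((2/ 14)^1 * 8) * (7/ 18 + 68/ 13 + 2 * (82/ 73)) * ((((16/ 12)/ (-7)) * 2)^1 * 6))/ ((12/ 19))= -40848784/ 1255527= -32.54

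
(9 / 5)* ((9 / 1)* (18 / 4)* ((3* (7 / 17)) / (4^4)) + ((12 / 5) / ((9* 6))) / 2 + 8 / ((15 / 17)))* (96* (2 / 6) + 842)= 1589142197 / 108800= 14606.09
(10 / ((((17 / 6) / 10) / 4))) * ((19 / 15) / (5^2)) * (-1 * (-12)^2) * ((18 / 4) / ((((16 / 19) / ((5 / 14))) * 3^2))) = -25992 / 119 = -218.42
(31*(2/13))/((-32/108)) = -837/52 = -16.10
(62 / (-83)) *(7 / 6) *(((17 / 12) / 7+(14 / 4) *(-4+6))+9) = -42191 / 2988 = -14.12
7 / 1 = 7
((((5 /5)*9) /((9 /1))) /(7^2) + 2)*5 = 495 /49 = 10.10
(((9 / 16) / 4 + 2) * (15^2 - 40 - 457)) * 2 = -1164.50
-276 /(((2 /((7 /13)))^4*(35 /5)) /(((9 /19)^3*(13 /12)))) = -5751081 /241107568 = -0.02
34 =34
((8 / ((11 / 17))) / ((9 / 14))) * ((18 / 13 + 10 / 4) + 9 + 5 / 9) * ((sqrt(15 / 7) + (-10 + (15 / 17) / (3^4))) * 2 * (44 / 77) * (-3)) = 922868800 / 104247 - 3421760 * sqrt(105) / 27027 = 7555.40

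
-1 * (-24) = 24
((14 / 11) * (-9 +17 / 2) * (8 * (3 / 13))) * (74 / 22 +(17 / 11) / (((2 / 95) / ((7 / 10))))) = -9198 / 143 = -64.32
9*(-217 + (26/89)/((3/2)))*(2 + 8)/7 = -1736610/623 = -2787.50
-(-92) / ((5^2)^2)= 92 / 625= 0.15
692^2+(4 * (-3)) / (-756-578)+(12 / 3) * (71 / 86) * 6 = 13734866926 / 28681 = 478883.82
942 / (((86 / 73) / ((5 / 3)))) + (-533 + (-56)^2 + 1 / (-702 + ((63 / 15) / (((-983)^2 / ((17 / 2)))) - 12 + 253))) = 753867995685052 / 191547453119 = 3935.67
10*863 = 8630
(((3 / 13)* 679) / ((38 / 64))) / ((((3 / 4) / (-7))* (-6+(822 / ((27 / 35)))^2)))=-24639552 / 11358000329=-0.00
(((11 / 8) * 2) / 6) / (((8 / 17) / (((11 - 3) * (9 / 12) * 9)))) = 1683 / 32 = 52.59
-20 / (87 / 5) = -100 / 87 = -1.15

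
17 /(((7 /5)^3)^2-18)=-265625 /163601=-1.62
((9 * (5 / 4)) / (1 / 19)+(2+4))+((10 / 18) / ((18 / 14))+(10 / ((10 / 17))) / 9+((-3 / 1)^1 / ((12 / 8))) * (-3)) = 73895 / 324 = 228.07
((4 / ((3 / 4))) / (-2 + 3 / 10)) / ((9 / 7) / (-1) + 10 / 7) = -1120 / 51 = -21.96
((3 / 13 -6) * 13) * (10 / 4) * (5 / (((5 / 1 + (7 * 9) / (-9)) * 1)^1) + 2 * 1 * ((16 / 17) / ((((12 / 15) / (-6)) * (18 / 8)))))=111875 / 68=1645.22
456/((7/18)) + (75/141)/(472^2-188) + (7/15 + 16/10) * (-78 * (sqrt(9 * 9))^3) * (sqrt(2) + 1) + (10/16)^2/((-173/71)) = -587574 * sqrt(2)/5-117919959398571123/1013559722560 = -282533.41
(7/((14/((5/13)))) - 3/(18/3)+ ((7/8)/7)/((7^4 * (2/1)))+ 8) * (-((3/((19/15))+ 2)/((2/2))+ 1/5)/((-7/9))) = 1071810027/23721880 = 45.18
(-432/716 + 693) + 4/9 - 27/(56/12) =687.06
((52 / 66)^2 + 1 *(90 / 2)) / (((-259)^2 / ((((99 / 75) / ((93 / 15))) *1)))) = 49681 / 343119315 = 0.00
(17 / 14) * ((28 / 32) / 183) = 0.01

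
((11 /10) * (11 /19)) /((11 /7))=77 /190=0.41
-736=-736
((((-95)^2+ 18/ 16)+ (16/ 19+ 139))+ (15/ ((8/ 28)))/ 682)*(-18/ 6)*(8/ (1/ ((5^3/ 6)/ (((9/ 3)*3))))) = -509224.67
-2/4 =-1/2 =-0.50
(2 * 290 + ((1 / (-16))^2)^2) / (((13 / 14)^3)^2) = 4471942138769 / 4942652416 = 904.77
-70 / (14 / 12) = -60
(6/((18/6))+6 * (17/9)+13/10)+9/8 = 1891/120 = 15.76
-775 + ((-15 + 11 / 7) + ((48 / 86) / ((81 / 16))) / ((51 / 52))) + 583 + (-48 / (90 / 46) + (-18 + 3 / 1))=-507422417 / 2072385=-244.85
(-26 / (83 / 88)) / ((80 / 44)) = -6292 / 415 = -15.16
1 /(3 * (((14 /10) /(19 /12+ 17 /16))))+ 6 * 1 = 6683 /1008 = 6.63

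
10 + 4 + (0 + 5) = 19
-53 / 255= -0.21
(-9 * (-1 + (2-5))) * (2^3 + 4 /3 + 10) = 696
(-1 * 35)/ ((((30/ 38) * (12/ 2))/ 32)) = -2128/ 9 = -236.44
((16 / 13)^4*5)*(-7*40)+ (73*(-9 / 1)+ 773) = -88437324 / 28561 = -3096.44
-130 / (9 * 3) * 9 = -130 / 3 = -43.33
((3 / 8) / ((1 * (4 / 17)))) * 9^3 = 37179 / 32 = 1161.84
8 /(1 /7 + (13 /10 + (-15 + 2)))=-560 /809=-0.69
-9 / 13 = -0.69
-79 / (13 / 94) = -7426 / 13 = -571.23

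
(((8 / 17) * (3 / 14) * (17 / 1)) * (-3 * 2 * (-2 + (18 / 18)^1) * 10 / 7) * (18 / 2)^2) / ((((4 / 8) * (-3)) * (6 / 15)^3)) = -607500 / 49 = -12397.96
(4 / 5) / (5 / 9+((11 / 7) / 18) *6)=63 / 85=0.74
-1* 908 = -908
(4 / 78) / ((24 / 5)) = 5 / 468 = 0.01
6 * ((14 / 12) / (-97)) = -7 / 97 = -0.07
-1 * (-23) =23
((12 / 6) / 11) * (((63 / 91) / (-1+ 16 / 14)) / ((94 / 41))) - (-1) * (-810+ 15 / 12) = -21732103 / 26884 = -808.37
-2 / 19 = -0.11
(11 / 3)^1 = 11 / 3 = 3.67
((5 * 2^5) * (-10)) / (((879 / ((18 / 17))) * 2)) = -4800 / 4981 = -0.96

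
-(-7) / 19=7 / 19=0.37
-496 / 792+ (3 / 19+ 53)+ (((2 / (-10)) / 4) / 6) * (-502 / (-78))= 5703309 / 108680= 52.48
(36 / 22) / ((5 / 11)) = 18 / 5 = 3.60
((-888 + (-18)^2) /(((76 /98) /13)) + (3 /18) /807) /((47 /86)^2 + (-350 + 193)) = 3216475317682 /53311139037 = 60.33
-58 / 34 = -29 / 17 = -1.71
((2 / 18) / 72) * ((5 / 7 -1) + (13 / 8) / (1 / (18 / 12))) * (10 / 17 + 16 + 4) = 6025 / 88128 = 0.07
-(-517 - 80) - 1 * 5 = 592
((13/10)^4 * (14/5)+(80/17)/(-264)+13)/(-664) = -294234047/9312600000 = -0.03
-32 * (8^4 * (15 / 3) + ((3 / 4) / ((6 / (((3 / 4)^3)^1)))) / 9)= -655360.19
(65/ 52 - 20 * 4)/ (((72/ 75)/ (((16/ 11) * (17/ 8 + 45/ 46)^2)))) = -855857625/ 744832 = -1149.06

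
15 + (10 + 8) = 33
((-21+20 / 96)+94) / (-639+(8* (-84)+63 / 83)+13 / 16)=-0.06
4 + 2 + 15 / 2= 13.50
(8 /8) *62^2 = 3844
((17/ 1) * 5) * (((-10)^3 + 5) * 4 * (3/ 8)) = -253725/ 2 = -126862.50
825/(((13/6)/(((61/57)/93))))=33550/7657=4.38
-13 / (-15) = 13 / 15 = 0.87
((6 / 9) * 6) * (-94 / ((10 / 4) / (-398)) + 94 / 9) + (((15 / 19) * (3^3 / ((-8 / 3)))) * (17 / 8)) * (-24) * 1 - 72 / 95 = 412505929 / 6840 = 60307.88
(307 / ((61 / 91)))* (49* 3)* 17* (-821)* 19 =-1089037368237 / 61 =-17853071610.44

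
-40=-40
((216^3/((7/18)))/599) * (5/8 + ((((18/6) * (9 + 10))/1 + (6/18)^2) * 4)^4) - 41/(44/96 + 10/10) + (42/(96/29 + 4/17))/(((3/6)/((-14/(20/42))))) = 215892521744155571505/1832341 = 117823331871172.22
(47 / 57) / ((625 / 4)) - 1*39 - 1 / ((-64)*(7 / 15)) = -38.96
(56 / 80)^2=49 / 100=0.49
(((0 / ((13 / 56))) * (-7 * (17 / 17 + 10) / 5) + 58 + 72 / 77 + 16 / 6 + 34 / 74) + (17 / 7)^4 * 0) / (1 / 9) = 1591311 / 2849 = 558.55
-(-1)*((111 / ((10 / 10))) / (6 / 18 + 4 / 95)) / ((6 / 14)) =689.86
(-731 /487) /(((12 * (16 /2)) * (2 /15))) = -3655 /31168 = -0.12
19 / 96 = 0.20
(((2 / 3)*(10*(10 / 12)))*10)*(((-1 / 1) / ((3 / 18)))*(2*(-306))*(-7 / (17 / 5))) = -420000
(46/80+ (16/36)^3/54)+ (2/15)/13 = 6006833/10235160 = 0.59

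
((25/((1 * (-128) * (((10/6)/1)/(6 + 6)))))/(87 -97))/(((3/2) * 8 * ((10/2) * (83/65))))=0.00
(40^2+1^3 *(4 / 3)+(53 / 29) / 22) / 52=3065111 / 99528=30.80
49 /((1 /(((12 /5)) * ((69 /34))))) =20286 /85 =238.66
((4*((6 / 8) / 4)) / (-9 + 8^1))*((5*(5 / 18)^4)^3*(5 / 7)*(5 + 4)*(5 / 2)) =-762939453125 / 2399353976291328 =-0.00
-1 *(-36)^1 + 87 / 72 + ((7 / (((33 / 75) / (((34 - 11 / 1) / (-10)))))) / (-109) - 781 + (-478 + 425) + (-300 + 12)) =-1084.46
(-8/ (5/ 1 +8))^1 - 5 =-5.62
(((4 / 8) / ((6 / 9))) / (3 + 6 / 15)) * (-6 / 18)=-5 / 68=-0.07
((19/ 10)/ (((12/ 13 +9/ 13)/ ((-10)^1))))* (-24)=1976/ 7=282.29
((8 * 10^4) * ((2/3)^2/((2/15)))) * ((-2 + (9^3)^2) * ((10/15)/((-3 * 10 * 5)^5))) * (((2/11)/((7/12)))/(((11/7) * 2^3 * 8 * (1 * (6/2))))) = -1062878/826959375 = -0.00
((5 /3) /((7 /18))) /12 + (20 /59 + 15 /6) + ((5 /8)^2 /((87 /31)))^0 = 1733 /413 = 4.20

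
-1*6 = -6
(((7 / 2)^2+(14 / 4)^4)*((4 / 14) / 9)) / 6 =371 / 432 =0.86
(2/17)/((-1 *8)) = -0.01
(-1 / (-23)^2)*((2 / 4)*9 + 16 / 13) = -149 / 13754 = -0.01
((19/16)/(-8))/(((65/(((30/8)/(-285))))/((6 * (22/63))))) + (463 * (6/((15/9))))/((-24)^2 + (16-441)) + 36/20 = 338713853/26382720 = 12.84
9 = 9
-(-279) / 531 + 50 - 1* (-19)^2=-18318 / 59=-310.47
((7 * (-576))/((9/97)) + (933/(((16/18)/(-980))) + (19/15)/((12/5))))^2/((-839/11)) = -16385456073336779/1087344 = -15069247702.05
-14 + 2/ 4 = -13.50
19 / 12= 1.58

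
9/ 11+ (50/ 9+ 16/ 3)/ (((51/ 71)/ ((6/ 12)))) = 42400/ 5049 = 8.40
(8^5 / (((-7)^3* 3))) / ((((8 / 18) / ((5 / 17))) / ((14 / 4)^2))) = -30720 / 119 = -258.15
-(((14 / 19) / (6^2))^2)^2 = -0.00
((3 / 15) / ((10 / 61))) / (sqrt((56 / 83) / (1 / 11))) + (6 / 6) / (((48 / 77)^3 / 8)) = 61 * sqrt(12782) / 15400 + 456533 / 13824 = 33.47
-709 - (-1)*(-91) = -800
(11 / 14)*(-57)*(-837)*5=2623995 / 14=187428.21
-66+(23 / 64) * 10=-1997 / 32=-62.41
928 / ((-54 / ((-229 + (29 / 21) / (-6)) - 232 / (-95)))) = 3897.39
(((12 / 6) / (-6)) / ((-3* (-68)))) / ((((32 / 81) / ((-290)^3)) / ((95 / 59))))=2606574375 / 16048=162423.63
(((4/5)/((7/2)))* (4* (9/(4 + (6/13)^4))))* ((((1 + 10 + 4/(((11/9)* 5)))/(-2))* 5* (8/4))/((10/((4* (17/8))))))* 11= -5602125906/5054875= -1108.26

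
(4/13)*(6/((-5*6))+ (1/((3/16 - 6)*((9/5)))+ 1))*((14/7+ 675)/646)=3991592/17572815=0.23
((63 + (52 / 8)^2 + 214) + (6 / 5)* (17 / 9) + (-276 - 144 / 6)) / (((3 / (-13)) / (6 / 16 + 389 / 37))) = -54091609 / 53280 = -1015.23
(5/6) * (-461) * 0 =0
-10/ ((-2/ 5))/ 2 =25/ 2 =12.50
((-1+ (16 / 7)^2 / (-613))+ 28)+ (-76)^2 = 174304455 / 30037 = 5802.99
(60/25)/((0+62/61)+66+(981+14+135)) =366/182545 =0.00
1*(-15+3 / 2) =-27 / 2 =-13.50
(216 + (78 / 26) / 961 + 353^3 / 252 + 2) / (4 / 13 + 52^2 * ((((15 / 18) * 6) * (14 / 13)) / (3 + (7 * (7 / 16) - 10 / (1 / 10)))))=-91886010032479 / 81328568944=-1129.81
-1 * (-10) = 10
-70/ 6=-35/ 3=-11.67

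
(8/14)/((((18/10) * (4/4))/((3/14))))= 10/147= 0.07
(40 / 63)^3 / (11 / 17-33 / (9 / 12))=-1088000 / 184284639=-0.01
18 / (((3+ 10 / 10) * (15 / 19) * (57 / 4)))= 2 / 5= 0.40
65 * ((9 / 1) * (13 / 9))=845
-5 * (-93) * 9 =4185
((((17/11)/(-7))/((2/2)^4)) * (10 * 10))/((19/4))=-6800/1463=-4.65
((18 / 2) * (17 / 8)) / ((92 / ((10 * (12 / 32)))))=2295 / 2944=0.78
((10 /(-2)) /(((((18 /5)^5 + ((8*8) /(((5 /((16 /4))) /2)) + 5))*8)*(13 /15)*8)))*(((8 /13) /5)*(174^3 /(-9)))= 1143234375 /125352539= 9.12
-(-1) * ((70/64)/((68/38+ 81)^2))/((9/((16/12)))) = 12635/534455064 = 0.00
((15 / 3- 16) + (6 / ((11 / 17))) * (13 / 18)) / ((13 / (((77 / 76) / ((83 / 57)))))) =-0.23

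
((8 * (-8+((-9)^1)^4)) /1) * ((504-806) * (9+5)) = -221648672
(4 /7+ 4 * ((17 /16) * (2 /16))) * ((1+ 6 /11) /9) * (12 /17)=247 /1848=0.13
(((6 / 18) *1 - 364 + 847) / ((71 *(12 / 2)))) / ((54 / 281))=5.90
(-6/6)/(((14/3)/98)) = -21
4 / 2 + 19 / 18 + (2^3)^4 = 73783 / 18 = 4099.06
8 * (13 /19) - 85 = -1511 /19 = -79.53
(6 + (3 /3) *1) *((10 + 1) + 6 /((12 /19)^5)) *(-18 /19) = -468.89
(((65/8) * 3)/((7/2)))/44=195/1232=0.16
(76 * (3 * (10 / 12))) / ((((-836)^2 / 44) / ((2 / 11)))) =5 / 2299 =0.00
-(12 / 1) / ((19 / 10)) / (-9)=40 / 57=0.70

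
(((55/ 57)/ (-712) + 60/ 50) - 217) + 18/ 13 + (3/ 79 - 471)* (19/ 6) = -355486009097/ 208398840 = -1705.80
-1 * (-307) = 307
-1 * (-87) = 87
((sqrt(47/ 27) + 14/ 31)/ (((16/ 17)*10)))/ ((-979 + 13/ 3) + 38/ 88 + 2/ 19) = -3553*sqrt(141)/ 293174040 -74613/ 1514732540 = -0.00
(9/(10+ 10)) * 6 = 27/10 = 2.70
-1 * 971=-971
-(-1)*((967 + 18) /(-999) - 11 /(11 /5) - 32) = -37948 /999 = -37.99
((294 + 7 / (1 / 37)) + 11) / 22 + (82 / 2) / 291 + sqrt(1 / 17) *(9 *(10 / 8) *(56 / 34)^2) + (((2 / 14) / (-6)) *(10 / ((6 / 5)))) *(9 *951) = -74948593 / 44814 + 8820 *sqrt(17) / 4913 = -1665.04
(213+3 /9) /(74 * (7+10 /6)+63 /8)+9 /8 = 181189 /124648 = 1.45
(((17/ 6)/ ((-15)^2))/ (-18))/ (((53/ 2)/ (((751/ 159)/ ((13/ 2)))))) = -12767/ 665522325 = -0.00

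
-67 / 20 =-3.35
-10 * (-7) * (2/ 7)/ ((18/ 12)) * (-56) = -2240/ 3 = -746.67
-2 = -2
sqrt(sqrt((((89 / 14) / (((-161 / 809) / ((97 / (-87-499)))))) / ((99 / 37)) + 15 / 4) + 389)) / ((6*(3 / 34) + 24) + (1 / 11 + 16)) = 17*sqrt(21)*74129^(3 / 4)*806496847^(1 / 4) / 537489162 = 0.11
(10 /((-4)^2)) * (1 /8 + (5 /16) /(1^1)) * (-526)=-9205 /64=-143.83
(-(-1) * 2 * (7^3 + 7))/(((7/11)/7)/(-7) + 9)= 13475/173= 77.89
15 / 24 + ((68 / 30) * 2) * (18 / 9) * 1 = 1163 / 120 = 9.69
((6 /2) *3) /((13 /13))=9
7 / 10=0.70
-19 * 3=-57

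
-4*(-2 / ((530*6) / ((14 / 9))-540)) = 28 / 5265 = 0.01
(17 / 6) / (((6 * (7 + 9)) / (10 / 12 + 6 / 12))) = 0.04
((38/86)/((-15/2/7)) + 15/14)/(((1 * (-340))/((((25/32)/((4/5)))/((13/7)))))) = -29755/29193216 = -0.00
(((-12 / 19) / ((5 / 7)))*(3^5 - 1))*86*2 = -3496416 / 95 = -36804.38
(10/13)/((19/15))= 150/247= 0.61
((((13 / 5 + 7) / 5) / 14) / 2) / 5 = 12 / 875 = 0.01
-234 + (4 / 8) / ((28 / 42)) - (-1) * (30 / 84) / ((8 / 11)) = -26069 / 112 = -232.76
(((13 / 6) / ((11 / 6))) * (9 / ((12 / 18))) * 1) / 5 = 351 / 110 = 3.19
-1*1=-1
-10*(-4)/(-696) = -5/87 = -0.06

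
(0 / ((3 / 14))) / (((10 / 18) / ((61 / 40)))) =0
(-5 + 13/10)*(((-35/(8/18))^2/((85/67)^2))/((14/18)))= -847572579/46240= -18329.86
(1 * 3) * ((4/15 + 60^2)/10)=1080.08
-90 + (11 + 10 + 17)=-52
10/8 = 5/4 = 1.25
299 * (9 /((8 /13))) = 4372.88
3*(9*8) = 216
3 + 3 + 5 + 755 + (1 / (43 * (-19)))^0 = 767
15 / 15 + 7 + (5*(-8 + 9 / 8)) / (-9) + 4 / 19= 16457 / 1368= 12.03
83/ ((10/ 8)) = 332/ 5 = 66.40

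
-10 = -10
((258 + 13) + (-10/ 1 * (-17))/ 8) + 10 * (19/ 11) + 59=16215/ 44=368.52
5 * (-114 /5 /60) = -19 /10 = -1.90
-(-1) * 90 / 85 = 18 / 17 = 1.06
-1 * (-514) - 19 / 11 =5635 / 11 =512.27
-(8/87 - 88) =7648/87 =87.91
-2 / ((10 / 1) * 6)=-1 / 30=-0.03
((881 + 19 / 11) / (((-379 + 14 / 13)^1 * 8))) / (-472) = 63115 / 102033184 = 0.00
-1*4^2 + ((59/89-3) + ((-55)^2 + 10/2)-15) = 266703/89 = 2996.66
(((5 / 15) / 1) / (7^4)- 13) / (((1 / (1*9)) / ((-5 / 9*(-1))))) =-468190 / 7203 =-65.00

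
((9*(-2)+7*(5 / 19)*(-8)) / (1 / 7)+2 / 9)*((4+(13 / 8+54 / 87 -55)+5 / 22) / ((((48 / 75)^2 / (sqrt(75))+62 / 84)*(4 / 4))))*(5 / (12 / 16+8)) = 1467694838945312500 / 169942508399631 -54299027641600000*sqrt(3) / 169942508399631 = 8083.01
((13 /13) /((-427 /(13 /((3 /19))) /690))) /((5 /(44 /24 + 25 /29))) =-380627 /5307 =-71.72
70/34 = 35/17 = 2.06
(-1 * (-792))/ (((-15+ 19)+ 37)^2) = 792/ 1681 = 0.47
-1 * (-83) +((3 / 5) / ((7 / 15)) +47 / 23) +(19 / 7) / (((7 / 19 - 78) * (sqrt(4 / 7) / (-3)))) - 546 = -74007 / 161 +1083 * sqrt(7) / 20650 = -459.53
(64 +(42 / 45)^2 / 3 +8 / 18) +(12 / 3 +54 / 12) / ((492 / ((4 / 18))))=7166569 / 110700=64.74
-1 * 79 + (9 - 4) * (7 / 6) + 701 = 3767 / 6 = 627.83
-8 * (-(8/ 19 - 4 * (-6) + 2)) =4016/ 19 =211.37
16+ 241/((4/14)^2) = 11873/4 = 2968.25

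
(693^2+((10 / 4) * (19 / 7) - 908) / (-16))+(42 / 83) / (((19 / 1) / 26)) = 169667140369 / 353248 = 480306.02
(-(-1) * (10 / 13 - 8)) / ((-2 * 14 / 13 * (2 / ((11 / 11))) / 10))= 235 / 14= 16.79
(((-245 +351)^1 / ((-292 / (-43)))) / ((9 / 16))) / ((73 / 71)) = 26.99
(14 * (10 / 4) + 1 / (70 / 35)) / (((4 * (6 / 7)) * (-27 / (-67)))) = 33299 / 1296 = 25.69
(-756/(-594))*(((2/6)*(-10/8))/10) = -7/132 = -0.05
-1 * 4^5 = -1024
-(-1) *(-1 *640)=-640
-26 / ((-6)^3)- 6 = -635 / 108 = -5.88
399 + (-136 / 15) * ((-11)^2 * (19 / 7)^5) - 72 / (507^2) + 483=-1157415349276414 / 7200370905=-160743.85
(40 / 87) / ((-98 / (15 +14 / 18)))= -2840 / 38367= -0.07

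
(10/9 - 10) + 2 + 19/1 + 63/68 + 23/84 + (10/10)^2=30655/2142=14.31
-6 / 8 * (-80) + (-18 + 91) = 133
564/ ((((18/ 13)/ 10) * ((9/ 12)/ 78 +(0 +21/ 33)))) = 13979680/ 2217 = 6305.67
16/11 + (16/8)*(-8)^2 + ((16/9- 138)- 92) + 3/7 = -68149/693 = -98.34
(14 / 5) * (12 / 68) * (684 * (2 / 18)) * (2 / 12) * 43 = 22876 / 85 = 269.13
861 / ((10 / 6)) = 2583 / 5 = 516.60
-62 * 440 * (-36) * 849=833785920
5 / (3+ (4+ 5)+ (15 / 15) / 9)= 45 / 109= 0.41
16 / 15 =1.07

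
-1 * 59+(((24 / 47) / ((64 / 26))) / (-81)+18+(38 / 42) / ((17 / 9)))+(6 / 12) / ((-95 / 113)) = -2359540291 / 57384180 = -41.12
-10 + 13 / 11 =-8.82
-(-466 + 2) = 464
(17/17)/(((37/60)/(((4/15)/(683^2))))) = 16/17260093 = 0.00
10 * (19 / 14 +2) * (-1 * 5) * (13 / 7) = -15275 / 49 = -311.73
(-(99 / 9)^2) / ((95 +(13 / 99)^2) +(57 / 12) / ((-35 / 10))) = -16602894 / 12851477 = -1.29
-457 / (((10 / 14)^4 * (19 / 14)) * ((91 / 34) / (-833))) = 62153025508 / 154375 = 402610.69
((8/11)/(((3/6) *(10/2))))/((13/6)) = 96/715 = 0.13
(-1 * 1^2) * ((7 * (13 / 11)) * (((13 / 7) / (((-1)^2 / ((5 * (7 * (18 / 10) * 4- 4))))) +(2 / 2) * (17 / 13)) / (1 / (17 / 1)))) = -668559 / 11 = -60778.09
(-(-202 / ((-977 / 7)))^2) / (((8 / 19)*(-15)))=9497131 / 28635870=0.33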